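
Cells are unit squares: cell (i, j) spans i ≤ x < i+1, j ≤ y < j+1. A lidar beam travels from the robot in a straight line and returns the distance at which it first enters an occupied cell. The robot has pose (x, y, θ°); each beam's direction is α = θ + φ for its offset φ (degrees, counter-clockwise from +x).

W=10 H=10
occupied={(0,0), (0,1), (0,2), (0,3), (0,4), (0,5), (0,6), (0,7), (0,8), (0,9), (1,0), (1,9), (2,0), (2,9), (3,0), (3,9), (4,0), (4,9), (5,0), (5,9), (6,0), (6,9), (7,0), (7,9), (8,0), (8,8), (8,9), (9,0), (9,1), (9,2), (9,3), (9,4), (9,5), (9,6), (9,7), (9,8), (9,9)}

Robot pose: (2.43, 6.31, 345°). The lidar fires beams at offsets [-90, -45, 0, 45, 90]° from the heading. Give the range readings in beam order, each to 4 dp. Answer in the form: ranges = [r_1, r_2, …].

ranges = [5.4973, 6.1315, 6.8018, 5.3800, 2.7849]

beam 1: φ=-90°, α=255°
  cosα=-0.2588 sinα=-0.9659 | (2,6) | tMaxX 1.6614 tMaxY 0.3209 | tΔX 3.8637 tΔY 1.0353
    t=0.3209 [y] (2,5)
    t=1.3562 [y] (2,4)
    t=1.6614 [x] (1,4)
    t=2.3915 [y] (1,3)
    t=3.4268 [y] (1,2)
    t=4.4620 [y] (1,1)
    t=5.4973 [y] (1,0) — stop
  → r_1 = 5.4973
beam 2: φ=-45°, α=300°
  cosα=0.5000 sinα=-0.8660 | (2,6) | tMaxX 1.1400 tMaxY 0.3580 | tΔX 2.0000 tΔY 1.1547
    t=0.3580 [y] (2,5)
    t=1.1400 [x] (3,5)
    t=1.5127 [y] (3,4)
    t=2.6674 [y] (3,3)
    t=3.1400 [x] (4,3)
    t=3.8221 [y] (4,2)
    t=4.9768 [y] (4,1)
    t=5.1400 [x] (5,1)
    t=6.1315 [y] (5,0) — stop
  → r_2 = 6.1315
beam 3: φ=0°, α=345°
  cosα=0.9659 sinα=-0.2588 | (2,6) | tMaxX 0.5901 tMaxY 1.1977 | tΔX 1.0353 tΔY 3.8637
    t=0.5901 [x] (3,6)
    t=1.1977 [y] (3,5)
    t=1.6254 [x] (4,5)
    t=2.6607 [x] (5,5)
    t=3.6959 [x] (6,5)
    t=4.7312 [x] (7,5)
    t=5.0615 [y] (7,4)
    t=5.7665 [x] (8,4)
    t=6.8018 [x] (9,4) — stop
  → r_3 = 6.8018
beam 4: φ=45°, α=30°
  cosα=0.8660 sinα=0.5000 | (2,6) | tMaxX 0.6582 tMaxY 1.3800 | tΔX 1.1547 tΔY 2.0000
    t=0.6582 [x] (3,6)
    t=1.3800 [y] (3,7)
    t=1.8129 [x] (4,7)
    t=2.9676 [x] (5,7)
    t=3.3800 [y] (5,8)
    t=4.1223 [x] (6,8)
    t=5.2770 [x] (7,8)
    t=5.3800 [y] (7,9) — stop
  → r_4 = 5.3800
beam 5: φ=90°, α=75°
  cosα=0.2588 sinα=0.9659 | (2,6) | tMaxX 2.2023 tMaxY 0.7143 | tΔX 3.8637 tΔY 1.0353
    t=0.7143 [y] (2,7)
    t=1.7496 [y] (2,8)
    t=2.2023 [x] (3,8)
    t=2.7849 [y] (3,9) — stop
  → r_5 = 2.7849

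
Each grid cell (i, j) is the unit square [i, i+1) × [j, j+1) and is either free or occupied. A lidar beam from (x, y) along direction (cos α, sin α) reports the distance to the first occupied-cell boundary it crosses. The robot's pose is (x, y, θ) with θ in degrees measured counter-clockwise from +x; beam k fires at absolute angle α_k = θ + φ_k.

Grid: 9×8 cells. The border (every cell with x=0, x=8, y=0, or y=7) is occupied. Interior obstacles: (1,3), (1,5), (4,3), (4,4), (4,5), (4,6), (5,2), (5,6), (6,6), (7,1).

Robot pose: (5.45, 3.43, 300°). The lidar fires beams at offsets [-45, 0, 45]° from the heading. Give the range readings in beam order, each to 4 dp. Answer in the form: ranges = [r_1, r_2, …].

beam 1: φ=-45°, α=255°
  cosα=-0.2588 sinα=-0.9659 | (5,3) | tMaxX 1.7387 tMaxY 0.4452 | tΔX 3.8637 tΔY 1.0353
    t=0.4452 [y] (5,2) — stop
  → r_1 = 0.4452
beam 2: φ=0°, α=300°
  cosα=0.5000 sinα=-0.8660 | (5,3) | tMaxX 1.1000 tMaxY 0.4965 | tΔX 2.0000 tΔY 1.1547
    t=0.4965 [y] (5,2) — stop
  → r_2 = 0.4965
beam 3: φ=45°, α=345°
  cosα=0.9659 sinα=-0.2588 | (5,3) | tMaxX 0.5694 tMaxY 1.6614 | tΔX 1.0353 tΔY 3.8637
    t=0.5694 [x] (6,3)
    t=1.6047 [x] (7,3)
    t=1.6614 [y] (7,2)
    t=2.6400 [x] (8,2) — stop
  → r_3 = 2.6400

ranges = [0.4452, 0.4965, 2.6400]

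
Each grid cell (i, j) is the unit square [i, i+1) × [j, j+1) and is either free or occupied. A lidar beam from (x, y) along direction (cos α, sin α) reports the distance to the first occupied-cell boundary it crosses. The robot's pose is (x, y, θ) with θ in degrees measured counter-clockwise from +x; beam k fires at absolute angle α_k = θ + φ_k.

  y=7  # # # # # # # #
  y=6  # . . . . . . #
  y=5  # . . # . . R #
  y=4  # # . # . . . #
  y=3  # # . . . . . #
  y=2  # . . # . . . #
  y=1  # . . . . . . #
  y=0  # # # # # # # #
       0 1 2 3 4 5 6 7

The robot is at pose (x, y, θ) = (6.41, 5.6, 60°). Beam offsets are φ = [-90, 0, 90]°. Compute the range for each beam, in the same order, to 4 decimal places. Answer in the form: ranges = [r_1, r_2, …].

ranges = [0.6813, 1.1800, 2.8000]

beam 1: φ=-90°, α=330°
  direction (0.8660, -0.5000); cell (6,5); t to first gridline: x 0.6813, y 1.2000 (then +1.1547 / +2.0000)
    (7,5) via x @ 0.6813  # hit
  → r_1 = 0.6813
beam 2: φ=0°, α=60°
  direction (0.5000, 0.8660); cell (6,5); t to first gridline: x 1.1800, y 0.4619 (then +2.0000 / +1.1547)
    (6,6) via y @ 0.4619
    (7,6) via x @ 1.1800  # hit
  → r_2 = 1.1800
beam 3: φ=90°, α=150°
  direction (-0.8660, 0.5000); cell (6,5); t to first gridline: x 0.4734, y 0.8000 (then +1.1547 / +2.0000)
    (5,5) via x @ 0.4734
    (5,6) via y @ 0.8000
    (4,6) via x @ 1.6281
    (3,6) via x @ 2.7828
    (3,7) via y @ 2.8000  # hit
  → r_3 = 2.8000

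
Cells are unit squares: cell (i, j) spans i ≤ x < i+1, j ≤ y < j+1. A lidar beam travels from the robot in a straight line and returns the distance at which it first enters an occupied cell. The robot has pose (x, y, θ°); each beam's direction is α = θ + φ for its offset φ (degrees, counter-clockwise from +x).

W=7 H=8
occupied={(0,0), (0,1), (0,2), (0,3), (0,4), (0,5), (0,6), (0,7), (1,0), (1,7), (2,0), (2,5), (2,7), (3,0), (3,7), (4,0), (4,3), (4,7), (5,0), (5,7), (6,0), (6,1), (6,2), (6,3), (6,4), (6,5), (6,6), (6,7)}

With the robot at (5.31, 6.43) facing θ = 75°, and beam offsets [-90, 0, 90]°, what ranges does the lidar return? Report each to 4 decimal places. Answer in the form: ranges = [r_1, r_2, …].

ranges = [0.7143, 0.5901, 2.2023]

beam 1: φ=-90°, α=345°
  d=(0.9659,-0.2588)  start (5,6)  tX=0.7143 tY=1.6614  stride 1/|dx|=1.0353 1/|dy|=3.8637
    cross x-line → (6,6), t=0.7143 (wall)
  → r_1 = 0.7143
beam 2: φ=0°, α=75°
  d=(0.2588,0.9659)  start (5,6)  tX=2.6660 tY=0.5901  stride 1/|dx|=3.8637 1/|dy|=1.0353
    cross y-line → (5,7), t=0.5901 (wall)
  → r_2 = 0.5901
beam 3: φ=90°, α=165°
  d=(-0.9659,0.2588)  start (5,6)  tX=0.3209 tY=2.2023  stride 1/|dx|=1.0353 1/|dy|=3.8637
    cross x-line → (4,6), t=0.3209
    cross x-line → (3,6), t=1.3562
    cross y-line → (3,7), t=2.2023 (wall)
  → r_3 = 2.2023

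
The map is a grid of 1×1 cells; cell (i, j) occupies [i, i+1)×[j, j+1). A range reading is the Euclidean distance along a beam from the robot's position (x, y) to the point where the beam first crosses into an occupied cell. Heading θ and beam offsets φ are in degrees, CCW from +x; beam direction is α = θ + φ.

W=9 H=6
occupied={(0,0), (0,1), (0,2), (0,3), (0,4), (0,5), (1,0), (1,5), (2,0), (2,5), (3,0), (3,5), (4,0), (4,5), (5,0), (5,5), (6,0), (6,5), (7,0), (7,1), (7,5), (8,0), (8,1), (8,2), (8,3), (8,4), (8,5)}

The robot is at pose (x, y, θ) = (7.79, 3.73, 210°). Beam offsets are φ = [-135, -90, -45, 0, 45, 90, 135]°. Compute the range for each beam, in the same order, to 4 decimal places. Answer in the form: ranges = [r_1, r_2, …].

beam 1: φ=-135°, α=75°
  dir = (cos 75°, sin 75°) = (0.2588, 0.9659); from cell (7,3)
  next x-line at t=0.8114, next y-line at t=0.2795; Δt_x=3.8637, Δt_y=1.0353
    y: enter (7,4) at t=0.2795
    x: enter (8,4) at t=0.8114 ← occupied
  → r_1 = 0.8114
beam 2: φ=-90°, α=120°
  dir = (cos 120°, sin 120°) = (-0.5000, 0.8660); from cell (7,3)
  next x-line at t=1.5800, next y-line at t=0.3118; Δt_x=2.0000, Δt_y=1.1547
    y: enter (7,4) at t=0.3118
    y: enter (7,5) at t=1.4665 ← occupied
  → r_2 = 1.4665
beam 3: φ=-45°, α=165°
  dir = (cos 165°, sin 165°) = (-0.9659, 0.2588); from cell (7,3)
  next x-line at t=0.8179, next y-line at t=1.0432; Δt_x=1.0353, Δt_y=3.8637
    x: enter (6,3) at t=0.8179
    y: enter (6,4) at t=1.0432
    x: enter (5,4) at t=1.8531
    x: enter (4,4) at t=2.8884
    x: enter (3,4) at t=3.9237
    y: enter (3,5) at t=4.9069 ← occupied
  → r_3 = 4.9069
beam 4: φ=0°, α=210°
  dir = (cos 210°, sin 210°) = (-0.8660, -0.5000); from cell (7,3)
  next x-line at t=0.9122, next y-line at t=1.4600; Δt_x=1.1547, Δt_y=2.0000
    x: enter (6,3) at t=0.9122
    y: enter (6,2) at t=1.4600
    x: enter (5,2) at t=2.0669
    x: enter (4,2) at t=3.2216
    y: enter (4,1) at t=3.4600
    x: enter (3,1) at t=4.3763
    y: enter (3,0) at t=5.4600 ← occupied
  → r_4 = 5.4600
beam 5: φ=45°, α=255°
  dir = (cos 255°, sin 255°) = (-0.2588, -0.9659); from cell (7,3)
  next x-line at t=3.0523, next y-line at t=0.7558; Δt_x=3.8637, Δt_y=1.0353
    y: enter (7,2) at t=0.7558
    y: enter (7,1) at t=1.7910 ← occupied
  → r_5 = 1.7910
beam 6: φ=90°, α=300°
  dir = (cos 300°, sin 300°) = (0.5000, -0.8660); from cell (7,3)
  next x-line at t=0.4200, next y-line at t=0.8429; Δt_x=2.0000, Δt_y=1.1547
    x: enter (8,3) at t=0.4200 ← occupied
  → r_6 = 0.4200
beam 7: φ=135°, α=345°
  dir = (cos 345°, sin 345°) = (0.9659, -0.2588); from cell (7,3)
  next x-line at t=0.2174, next y-line at t=2.8205; Δt_x=1.0353, Δt_y=3.8637
    x: enter (8,3) at t=0.2174 ← occupied
  → r_7 = 0.2174

ranges = [0.8114, 1.4665, 4.9069, 5.4600, 1.7910, 0.4200, 0.2174]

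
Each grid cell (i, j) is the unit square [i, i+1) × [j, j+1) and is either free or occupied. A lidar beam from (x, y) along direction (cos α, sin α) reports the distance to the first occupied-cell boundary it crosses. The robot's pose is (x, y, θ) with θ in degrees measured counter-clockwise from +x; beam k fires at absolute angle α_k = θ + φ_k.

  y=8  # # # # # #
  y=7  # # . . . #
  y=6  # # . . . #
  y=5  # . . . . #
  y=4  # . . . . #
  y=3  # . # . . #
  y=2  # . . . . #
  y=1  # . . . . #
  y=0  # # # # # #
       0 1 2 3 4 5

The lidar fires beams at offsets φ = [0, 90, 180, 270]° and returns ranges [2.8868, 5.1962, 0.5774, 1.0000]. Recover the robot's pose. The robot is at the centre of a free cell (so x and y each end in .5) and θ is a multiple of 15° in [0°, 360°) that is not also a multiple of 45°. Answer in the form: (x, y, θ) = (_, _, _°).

(x, y, θ) = (4.5, 5.5, 150°)

Candidates: 25 free-cell centres × 16 headings = 400 poses. Raycast each; keep the one whose scan matches to 4 dp.
  (3.5, 6.5, 285°): beam 1 = 5.6940 ≠ 2.8868 ✗
  (1.5, 4.5, 345°): beam 1 = 3.6235 ≠ 2.8868 ✗
  (1.5, 4.5, 300°): beam 1 = 1.0000 ≠ 2.8868 ✗
  (1.5, 3.5, 330°): beam 1 = 0.5774 ≠ 2.8868 ✗
  (1.5, 3.5, 195°): beam 1 = 0.5176 ≠ 2.8868 ✗
  …
  (4.5, 5.5, 150°): r_1=2.8868, r_2=5.1962, r_3=0.5774, r_4=1.0000 — all match ✓
Unique over the lattice → pose = (4.5, 5.5, 150°).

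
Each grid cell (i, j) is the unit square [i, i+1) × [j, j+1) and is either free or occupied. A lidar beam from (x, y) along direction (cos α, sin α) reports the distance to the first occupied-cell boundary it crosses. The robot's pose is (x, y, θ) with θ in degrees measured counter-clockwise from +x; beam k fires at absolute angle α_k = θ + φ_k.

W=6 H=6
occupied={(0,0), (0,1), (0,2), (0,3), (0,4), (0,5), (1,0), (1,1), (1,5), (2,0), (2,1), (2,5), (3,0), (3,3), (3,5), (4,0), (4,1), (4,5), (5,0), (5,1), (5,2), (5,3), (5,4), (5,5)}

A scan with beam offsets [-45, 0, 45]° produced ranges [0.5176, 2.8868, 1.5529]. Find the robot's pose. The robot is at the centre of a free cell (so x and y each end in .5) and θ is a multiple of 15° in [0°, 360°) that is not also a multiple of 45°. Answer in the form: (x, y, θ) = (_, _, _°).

Enumerate (i+0.5, j+0.5, θ) over the 12 free cells and 16 admissible headings. For each, cast all 3 beams and compare to the given ranges.
  (3.5, 4.5, 150°): beam 2 = 1.0000 ≠ 2.8868 ✗
  (2.5, 4.5, 15°): beam 1 = 1.0000 ≠ 0.5176 ✗
  (4.5, 3.5, 345°): beam 1 = 1.0000 ≠ 0.5176 ✗
  (3.5, 4.5, 30°): beam 1 = 1.5529 ≠ 0.5176 ✗
  …
  (4.5, 3.5, 240°): r_1=0.5176, r_2=2.8868, r_3=1.5529 — all match ✓
Unique over the lattice → pose = (4.5, 3.5, 240°).

(x, y, θ) = (4.5, 3.5, 240°)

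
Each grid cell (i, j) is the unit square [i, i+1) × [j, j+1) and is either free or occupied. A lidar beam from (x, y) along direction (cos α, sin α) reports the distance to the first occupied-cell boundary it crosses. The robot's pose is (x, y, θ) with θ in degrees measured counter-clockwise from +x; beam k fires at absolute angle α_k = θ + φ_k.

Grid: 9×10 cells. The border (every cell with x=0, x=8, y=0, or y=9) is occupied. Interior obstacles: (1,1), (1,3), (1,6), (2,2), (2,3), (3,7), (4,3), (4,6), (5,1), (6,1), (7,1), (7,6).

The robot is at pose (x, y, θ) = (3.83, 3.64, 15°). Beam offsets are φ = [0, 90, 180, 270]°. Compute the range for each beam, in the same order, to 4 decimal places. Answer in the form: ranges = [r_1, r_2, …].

ranges = [0.1760, 5.5491, 0.8593, 0.6568]

beam 1: φ=0°, α=15°
  direction (0.9659, 0.2588); cell (3,3); t to first gridline: x 0.1760, y 1.3909 (then +1.0353 / +3.8637)
    (4,3) via x @ 0.1760  # hit
  → r_1 = 0.1760
beam 2: φ=90°, α=105°
  direction (-0.2588, 0.9659); cell (3,3); t to first gridline: x 3.2069, y 0.3727 (then +3.8637 / +1.0353)
    (3,4) via y @ 0.3727
    (3,5) via y @ 1.4080
    (3,6) via y @ 2.4433
    (2,6) via x @ 3.2069
    (2,7) via y @ 3.4785
    (2,8) via y @ 4.5138
    (2,9) via y @ 5.5491  # hit
  → r_2 = 5.5491
beam 3: φ=180°, α=195°
  direction (-0.9659, -0.2588); cell (3,3); t to first gridline: x 0.8593, y 2.4728 (then +1.0353 / +3.8637)
    (2,3) via x @ 0.8593  # hit
  → r_3 = 0.8593
beam 4: φ=270°, α=285°
  direction (0.2588, -0.9659); cell (3,3); t to first gridline: x 0.6568, y 0.6626 (then +3.8637 / +1.0353)
    (4,3) via x @ 0.6568  # hit
  → r_4 = 0.6568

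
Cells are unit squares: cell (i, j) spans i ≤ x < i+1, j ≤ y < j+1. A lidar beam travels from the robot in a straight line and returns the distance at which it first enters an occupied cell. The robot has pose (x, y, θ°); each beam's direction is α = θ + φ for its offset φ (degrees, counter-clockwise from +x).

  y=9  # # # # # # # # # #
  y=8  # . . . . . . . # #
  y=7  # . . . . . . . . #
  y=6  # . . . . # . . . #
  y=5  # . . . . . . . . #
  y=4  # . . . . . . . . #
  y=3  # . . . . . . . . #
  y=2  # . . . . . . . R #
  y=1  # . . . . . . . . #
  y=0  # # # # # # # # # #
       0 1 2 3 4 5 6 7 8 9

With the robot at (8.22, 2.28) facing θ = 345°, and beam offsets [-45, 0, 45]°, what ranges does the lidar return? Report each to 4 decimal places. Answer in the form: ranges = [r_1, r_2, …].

beam 1: φ=-45°, α=300°
  cosα=0.5000 sinα=-0.8660 | (8,2) | tMaxX 1.5600 tMaxY 0.3233 | tΔX 2.0000 tΔY 1.1547
    t=0.3233 [y] (8,1)
    t=1.4780 [y] (8,0) — stop
  → r_1 = 1.4780
beam 2: φ=0°, α=345°
  cosα=0.9659 sinα=-0.2588 | (8,2) | tMaxX 0.8075 tMaxY 1.0818 | tΔX 1.0353 tΔY 3.8637
    t=0.8075 [x] (9,2) — stop
  → r_2 = 0.8075
beam 3: φ=45°, α=30°
  cosα=0.8660 sinα=0.5000 | (8,2) | tMaxX 0.9007 tMaxY 1.4400 | tΔX 1.1547 tΔY 2.0000
    t=0.9007 [x] (9,2) — stop
  → r_3 = 0.9007

ranges = [1.4780, 0.8075, 0.9007]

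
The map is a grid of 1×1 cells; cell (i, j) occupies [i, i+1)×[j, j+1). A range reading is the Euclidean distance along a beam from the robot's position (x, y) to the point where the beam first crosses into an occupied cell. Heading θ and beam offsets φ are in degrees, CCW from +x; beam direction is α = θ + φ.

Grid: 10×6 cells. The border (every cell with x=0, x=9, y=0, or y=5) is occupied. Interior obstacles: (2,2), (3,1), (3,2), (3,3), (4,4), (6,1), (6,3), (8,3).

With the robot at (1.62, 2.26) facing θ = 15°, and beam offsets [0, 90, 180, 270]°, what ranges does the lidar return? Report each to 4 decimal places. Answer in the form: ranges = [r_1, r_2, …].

beam 1: φ=0°, α=15°
  cosα=0.9659 sinα=0.2588 | (1,2) | tMaxX 0.3934 tMaxY 2.8591 | tΔX 1.0353 tΔY 3.8637
    t=0.3934 [x] (2,2) — stop
  → r_1 = 0.3934
beam 2: φ=90°, α=105°
  cosα=-0.2588 sinα=0.9659 | (1,2) | tMaxX 2.3955 tMaxY 0.7661 | tΔX 3.8637 tΔY 1.0353
    t=0.7661 [y] (1,3)
    t=1.8014 [y] (1,4)
    t=2.3955 [x] (0,4) — stop
  → r_2 = 2.3955
beam 3: φ=180°, α=195°
  cosα=-0.9659 sinα=-0.2588 | (1,2) | tMaxX 0.6419 tMaxY 1.0046 | tΔX 1.0353 tΔY 3.8637
    t=0.6419 [x] (0,2) — stop
  → r_3 = 0.6419
beam 4: φ=270°, α=285°
  cosα=0.2588 sinα=-0.9659 | (1,2) | tMaxX 1.4682 tMaxY 0.2692 | tΔX 3.8637 tΔY 1.0353
    t=0.2692 [y] (1,1)
    t=1.3044 [y] (1,0) — stop
  → r_4 = 1.3044

ranges = [0.3934, 2.3955, 0.6419, 1.3044]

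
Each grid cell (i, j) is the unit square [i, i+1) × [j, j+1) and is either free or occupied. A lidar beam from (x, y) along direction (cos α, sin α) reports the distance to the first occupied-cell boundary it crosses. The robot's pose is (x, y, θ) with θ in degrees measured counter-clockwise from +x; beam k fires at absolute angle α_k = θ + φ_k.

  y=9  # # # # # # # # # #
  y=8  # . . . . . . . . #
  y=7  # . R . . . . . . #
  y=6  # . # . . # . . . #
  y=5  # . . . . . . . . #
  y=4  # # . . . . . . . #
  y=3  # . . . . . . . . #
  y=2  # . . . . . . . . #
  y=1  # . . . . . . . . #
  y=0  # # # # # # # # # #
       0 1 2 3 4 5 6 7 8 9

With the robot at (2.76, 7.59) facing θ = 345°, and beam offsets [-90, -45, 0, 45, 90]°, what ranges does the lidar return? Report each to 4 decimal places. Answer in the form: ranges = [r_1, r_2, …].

beam 1: φ=-90°, α=255°
  d=(-0.2588,-0.9659)  start (2,7)  tX=2.9364 tY=0.6108  stride 1/|dx|=3.8637 1/|dy|=1.0353
    cross y-line → (2,6), t=0.6108 (wall)
  → r_1 = 0.6108
beam 2: φ=-45°, α=300°
  d=(0.5000,-0.8660)  start (2,7)  tX=0.4800 tY=0.6813  stride 1/|dx|=2.0000 1/|dy|=1.1547
    cross x-line → (3,7), t=0.4800
    cross y-line → (3,6), t=0.6813
    cross y-line → (3,5), t=1.8360
    cross x-line → (4,5), t=2.4800
    cross y-line → (4,4), t=2.9907
    cross y-line → (4,3), t=4.1454
    cross x-line → (5,3), t=4.4800
    cross y-line → (5,2), t=5.3001
    cross y-line → (5,1), t=6.4548
    cross x-line → (6,1), t=6.4800
    cross y-line → (6,0), t=7.6095 (wall)
  → r_2 = 7.6095
beam 3: φ=0°, α=345°
  d=(0.9659,-0.2588)  start (2,7)  tX=0.2485 tY=2.2796  stride 1/|dx|=1.0353 1/|dy|=3.8637
    cross x-line → (3,7), t=0.2485
    cross x-line → (4,7), t=1.2837
    cross y-line → (4,6), t=2.2796
    cross x-line → (5,6), t=2.3190 (wall)
  → r_3 = 2.3190
beam 4: φ=45°, α=30°
  d=(0.8660,0.5000)  start (2,7)  tX=0.2771 tY=0.8200  stride 1/|dx|=1.1547 1/|dy|=2.0000
    cross x-line → (3,7), t=0.2771
    cross y-line → (3,8), t=0.8200
    cross x-line → (4,8), t=1.4318
    cross x-line → (5,8), t=2.5865
    cross y-line → (5,9), t=2.8200 (wall)
  → r_4 = 2.8200
beam 5: φ=90°, α=75°
  d=(0.2588,0.9659)  start (2,7)  tX=0.9273 tY=0.4245  stride 1/|dx|=3.8637 1/|dy|=1.0353
    cross y-line → (2,8), t=0.4245
    cross x-line → (3,8), t=0.9273
    cross y-line → (3,9), t=1.4597 (wall)
  → r_5 = 1.4597

ranges = [0.6108, 7.6095, 2.3190, 2.8200, 1.4597]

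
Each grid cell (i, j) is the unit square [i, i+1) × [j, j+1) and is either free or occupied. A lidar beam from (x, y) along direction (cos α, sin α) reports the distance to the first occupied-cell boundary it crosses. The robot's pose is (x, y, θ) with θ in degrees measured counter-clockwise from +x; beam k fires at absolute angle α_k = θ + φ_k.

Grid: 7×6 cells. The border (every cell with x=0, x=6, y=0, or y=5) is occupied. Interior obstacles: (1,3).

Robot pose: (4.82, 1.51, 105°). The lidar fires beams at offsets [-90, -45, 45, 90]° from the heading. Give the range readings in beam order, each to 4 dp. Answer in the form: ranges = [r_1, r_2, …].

beam 1: φ=-90°, α=15°
  cosα=0.9659 sinα=0.2588 | (4,1) | tMaxX 0.1863 tMaxY 1.8932 | tΔX 1.0353 tΔY 3.8637
    t=0.1863 [x] (5,1)
    t=1.2216 [x] (6,1) — stop
  → r_1 = 1.2216
beam 2: φ=-45°, α=60°
  cosα=0.5000 sinα=0.8660 | (4,1) | tMaxX 0.3600 tMaxY 0.5658 | tΔX 2.0000 tΔY 1.1547
    t=0.3600 [x] (5,1)
    t=0.5658 [y] (5,2)
    t=1.7205 [y] (5,3)
    t=2.3600 [x] (6,3) — stop
  → r_2 = 2.3600
beam 3: φ=45°, α=150°
  cosα=-0.8660 sinα=0.5000 | (4,1) | tMaxX 0.9469 tMaxY 0.9800 | tΔX 1.1547 tΔY 2.0000
    t=0.9469 [x] (3,1)
    t=0.9800 [y] (3,2)
    t=2.1016 [x] (2,2)
    t=2.9800 [y] (2,3)
    t=3.2563 [x] (1,3) — stop
  → r_3 = 3.2563
beam 4: φ=90°, α=195°
  cosα=-0.9659 sinα=-0.2588 | (4,1) | tMaxX 0.8489 tMaxY 1.9705 | tΔX 1.0353 tΔY 3.8637
    t=0.8489 [x] (3,1)
    t=1.8842 [x] (2,1)
    t=1.9705 [y] (2,0) — stop
  → r_4 = 1.9705

ranges = [1.2216, 2.3600, 3.2563, 1.9705]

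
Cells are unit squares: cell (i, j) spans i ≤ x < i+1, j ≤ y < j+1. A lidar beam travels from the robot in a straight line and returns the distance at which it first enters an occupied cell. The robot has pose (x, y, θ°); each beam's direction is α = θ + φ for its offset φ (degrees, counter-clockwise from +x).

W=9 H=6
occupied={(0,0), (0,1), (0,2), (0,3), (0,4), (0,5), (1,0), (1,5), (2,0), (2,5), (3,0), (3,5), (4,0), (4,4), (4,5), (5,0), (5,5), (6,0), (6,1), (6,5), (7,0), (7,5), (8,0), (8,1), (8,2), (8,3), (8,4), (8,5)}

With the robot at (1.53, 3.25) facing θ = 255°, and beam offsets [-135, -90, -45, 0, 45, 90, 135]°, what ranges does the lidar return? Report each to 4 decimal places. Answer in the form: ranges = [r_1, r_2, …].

ranges = [1.0600, 0.5487, 0.6120, 2.0478, 2.5981, 4.8296, 2.8521]

beam 1: φ=-135°, α=120°
  d=(-0.5000,0.8660)  start (1,3)  tX=1.0600 tY=0.8660  stride 1/|dx|=2.0000 1/|dy|=1.1547
    cross y-line → (1,4), t=0.8660
    cross x-line → (0,4), t=1.0600 (wall)
  → r_1 = 1.0600
beam 2: φ=-90°, α=165°
  d=(-0.9659,0.2588)  start (1,3)  tX=0.5487 tY=2.8978  stride 1/|dx|=1.0353 1/|dy|=3.8637
    cross x-line → (0,3), t=0.5487 (wall)
  → r_2 = 0.5487
beam 3: φ=-45°, α=210°
  d=(-0.8660,-0.5000)  start (1,3)  tX=0.6120 tY=0.5000  stride 1/|dx|=1.1547 1/|dy|=2.0000
    cross y-line → (1,2), t=0.5000
    cross x-line → (0,2), t=0.6120 (wall)
  → r_3 = 0.6120
beam 4: φ=0°, α=255°
  d=(-0.2588,-0.9659)  start (1,3)  tX=2.0478 tY=0.2588  stride 1/|dx|=3.8637 1/|dy|=1.0353
    cross y-line → (1,2), t=0.2588
    cross y-line → (1,1), t=1.2941
    cross x-line → (0,1), t=2.0478 (wall)
  → r_4 = 2.0478
beam 5: φ=45°, α=300°
  d=(0.5000,-0.8660)  start (1,3)  tX=0.9400 tY=0.2887  stride 1/|dx|=2.0000 1/|dy|=1.1547
    cross y-line → (1,2), t=0.2887
    cross x-line → (2,2), t=0.9400
    cross y-line → (2,1), t=1.4434
    cross y-line → (2,0), t=2.5981 (wall)
  → r_5 = 2.5981
beam 6: φ=90°, α=345°
  d=(0.9659,-0.2588)  start (1,3)  tX=0.4866 tY=0.9659  stride 1/|dx|=1.0353 1/|dy|=3.8637
    cross x-line → (2,3), t=0.4866
    cross y-line → (2,2), t=0.9659
    cross x-line → (3,2), t=1.5219
    cross x-line → (4,2), t=2.5571
    cross x-line → (5,2), t=3.5924
    cross x-line → (6,2), t=4.6277
    cross y-line → (6,1), t=4.8296 (wall)
  → r_6 = 4.8296
beam 7: φ=135°, α=30°
  d=(0.8660,0.5000)  start (1,3)  tX=0.5427 tY=1.5000  stride 1/|dx|=1.1547 1/|dy|=2.0000
    cross x-line → (2,3), t=0.5427
    cross y-line → (2,4), t=1.5000
    cross x-line → (3,4), t=1.6974
    cross x-line → (4,4), t=2.8521 (wall)
  → r_7 = 2.8521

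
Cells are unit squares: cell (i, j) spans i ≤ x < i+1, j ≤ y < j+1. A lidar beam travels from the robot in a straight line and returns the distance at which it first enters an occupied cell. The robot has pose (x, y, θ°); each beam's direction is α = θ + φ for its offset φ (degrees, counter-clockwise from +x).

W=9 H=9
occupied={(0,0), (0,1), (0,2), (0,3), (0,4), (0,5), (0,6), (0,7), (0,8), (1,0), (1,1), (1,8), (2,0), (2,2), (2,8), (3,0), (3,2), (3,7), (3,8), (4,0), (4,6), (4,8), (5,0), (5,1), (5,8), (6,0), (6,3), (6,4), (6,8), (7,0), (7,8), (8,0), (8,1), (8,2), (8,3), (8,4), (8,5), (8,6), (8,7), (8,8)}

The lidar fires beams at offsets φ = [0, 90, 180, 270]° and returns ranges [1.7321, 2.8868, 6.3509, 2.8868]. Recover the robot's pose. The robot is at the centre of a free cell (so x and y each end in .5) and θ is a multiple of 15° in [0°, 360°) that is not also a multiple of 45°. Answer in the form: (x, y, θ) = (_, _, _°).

(x, y, θ) = (2.5, 4.5, 150°)

Candidates: 41 free-cell centres × 16 headings = 656 poses. Raycast each; keep the one whose scan matches to 4 dp.
  (2.5, 3.5, 60°): beam 1 = 3.0000 ≠ 1.7321 ✗
  (3.5, 5.5, 300°): beam 1 = 4.0415 ≠ 1.7321 ✗
  (3.5, 6.5, 105°): beam 1 = 0.5176 ≠ 1.7321 ✗
  (3.5, 3.5, 75°): beam 1 = 2.5882 ≠ 1.7321 ✗
  …
  (2.5, 4.5, 150°): r_1=1.7321, r_2=2.8868, r_3=6.3509, r_4=2.8868 — all match ✓
Only this pose fits every beam.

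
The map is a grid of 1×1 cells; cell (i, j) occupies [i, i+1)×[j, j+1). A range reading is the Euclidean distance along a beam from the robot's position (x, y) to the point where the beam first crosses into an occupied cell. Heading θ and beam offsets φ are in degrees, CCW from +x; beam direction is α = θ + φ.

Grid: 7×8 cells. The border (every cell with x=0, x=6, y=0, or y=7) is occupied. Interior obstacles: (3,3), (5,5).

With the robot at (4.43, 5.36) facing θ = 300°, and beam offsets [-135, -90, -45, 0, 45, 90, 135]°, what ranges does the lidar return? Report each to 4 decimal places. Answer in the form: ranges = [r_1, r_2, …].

beam 1: φ=-135°, α=165°
  cosα=-0.9659 sinα=0.2588 | (4,5) | tMaxX 0.4452 tMaxY 2.4728 | tΔX 1.0353 tΔY 3.8637
    t=0.4452 [x] (3,5)
    t=1.4804 [x] (2,5)
    t=2.4728 [y] (2,6)
    t=2.5157 [x] (1,6)
    t=3.5510 [x] (0,6) — stop
  → r_1 = 3.5510
beam 2: φ=-90°, α=210°
  cosα=-0.8660 sinα=-0.5000 | (4,5) | tMaxX 0.4965 tMaxY 0.7200 | tΔX 1.1547 tΔY 2.0000
    t=0.4965 [x] (3,5)
    t=0.7200 [y] (3,4)
    t=1.6512 [x] (2,4)
    t=2.7200 [y] (2,3)
    t=2.8059 [x] (1,3)
    t=3.9606 [x] (0,3) — stop
  → r_2 = 3.9606
beam 3: φ=-45°, α=255°
  cosα=-0.2588 sinα=-0.9659 | (4,5) | tMaxX 1.6614 tMaxY 0.3727 | tΔX 3.8637 tΔY 1.0353
    t=0.3727 [y] (4,4)
    t=1.4080 [y] (4,3)
    t=1.6614 [x] (3,3) — stop
  → r_3 = 1.6614
beam 4: φ=0°, α=300°
  cosα=0.5000 sinα=-0.8660 | (4,5) | tMaxX 1.1400 tMaxY 0.4157 | tΔX 2.0000 tΔY 1.1547
    t=0.4157 [y] (4,4)
    t=1.1400 [x] (5,4)
    t=1.5704 [y] (5,3)
    t=2.7251 [y] (5,2)
    t=3.1400 [x] (6,2) — stop
  → r_4 = 3.1400
beam 5: φ=45°, α=345°
  cosα=0.9659 sinα=-0.2588 | (4,5) | tMaxX 0.5901 tMaxY 1.3909 | tΔX 1.0353 tΔY 3.8637
    t=0.5901 [x] (5,5) — stop
  → r_5 = 0.5901
beam 6: φ=90°, α=30°
  cosα=0.8660 sinα=0.5000 | (4,5) | tMaxX 0.6582 tMaxY 1.2800 | tΔX 1.1547 tΔY 2.0000
    t=0.6582 [x] (5,5) — stop
  → r_6 = 0.6582
beam 7: φ=135°, α=75°
  cosα=0.2588 sinα=0.9659 | (4,5) | tMaxX 2.2023 tMaxY 0.6626 | tΔX 3.8637 tΔY 1.0353
    t=0.6626 [y] (4,6)
    t=1.6979 [y] (4,7) — stop
  → r_7 = 1.6979

ranges = [3.5510, 3.9606, 1.6614, 3.1400, 0.5901, 0.6582, 1.6979]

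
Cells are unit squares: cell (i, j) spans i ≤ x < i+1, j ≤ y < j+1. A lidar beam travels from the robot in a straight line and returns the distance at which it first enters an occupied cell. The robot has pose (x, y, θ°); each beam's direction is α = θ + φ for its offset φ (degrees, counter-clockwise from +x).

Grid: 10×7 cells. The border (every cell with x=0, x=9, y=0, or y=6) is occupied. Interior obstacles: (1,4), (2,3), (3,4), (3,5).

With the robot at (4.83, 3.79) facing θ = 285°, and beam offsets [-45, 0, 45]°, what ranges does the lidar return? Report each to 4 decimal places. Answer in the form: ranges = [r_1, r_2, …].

ranges = [3.2216, 2.8884, 4.8151]

beam 1: φ=-45°, α=240°
  cosα=-0.5000 sinα=-0.8660 | (4,3) | tMaxX 1.6600 tMaxY 0.9122 | tΔX 2.0000 tΔY 1.1547
    t=0.9122 [y] (4,2)
    t=1.6600 [x] (3,2)
    t=2.0669 [y] (3,1)
    t=3.2216 [y] (3,0) — stop
  → r_1 = 3.2216
beam 2: φ=0°, α=285°
  cosα=0.2588 sinα=-0.9659 | (4,3) | tMaxX 0.6568 tMaxY 0.8179 | tΔX 3.8637 tΔY 1.0353
    t=0.6568 [x] (5,3)
    t=0.8179 [y] (5,2)
    t=1.8531 [y] (5,1)
    t=2.8884 [y] (5,0) — stop
  → r_2 = 2.8884
beam 3: φ=45°, α=330°
  cosα=0.8660 sinα=-0.5000 | (4,3) | tMaxX 0.1963 tMaxY 1.5800 | tΔX 1.1547 tΔY 2.0000
    t=0.1963 [x] (5,3)
    t=1.3510 [x] (6,3)
    t=1.5800 [y] (6,2)
    t=2.5057 [x] (7,2)
    t=3.5800 [y] (7,1)
    t=3.6604 [x] (8,1)
    t=4.8151 [x] (9,1) — stop
  → r_3 = 4.8151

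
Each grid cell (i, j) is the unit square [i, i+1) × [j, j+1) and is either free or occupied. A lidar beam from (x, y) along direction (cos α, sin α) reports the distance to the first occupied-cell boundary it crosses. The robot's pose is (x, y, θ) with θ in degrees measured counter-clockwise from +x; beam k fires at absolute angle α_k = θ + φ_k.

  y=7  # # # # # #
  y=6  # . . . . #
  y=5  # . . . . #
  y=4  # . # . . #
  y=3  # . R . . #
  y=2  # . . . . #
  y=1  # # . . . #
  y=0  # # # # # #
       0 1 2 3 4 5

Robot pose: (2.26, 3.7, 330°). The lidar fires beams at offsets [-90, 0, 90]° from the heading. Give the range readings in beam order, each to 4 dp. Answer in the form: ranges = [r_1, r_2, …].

ranges = [1.9630, 3.1639, 0.3464]

beam 1: φ=-90°, α=240°
  d=(-0.5000,-0.8660)  start (2,3)  tX=0.5200 tY=0.8083  stride 1/|dx|=2.0000 1/|dy|=1.1547
    cross x-line → (1,3), t=0.5200
    cross y-line → (1,2), t=0.8083
    cross y-line → (1,1), t=1.9630 (wall)
  → r_1 = 1.9630
beam 2: φ=0°, α=330°
  d=(0.8660,-0.5000)  start (2,3)  tX=0.8545 tY=1.4000  stride 1/|dx|=1.1547 1/|dy|=2.0000
    cross x-line → (3,3), t=0.8545
    cross y-line → (3,2), t=1.4000
    cross x-line → (4,2), t=2.0092
    cross x-line → (5,2), t=3.1639 (wall)
  → r_2 = 3.1639
beam 3: φ=90°, α=60°
  d=(0.5000,0.8660)  start (2,3)  tX=1.4800 tY=0.3464  stride 1/|dx|=2.0000 1/|dy|=1.1547
    cross y-line → (2,4), t=0.3464 (wall)
  → r_3 = 0.3464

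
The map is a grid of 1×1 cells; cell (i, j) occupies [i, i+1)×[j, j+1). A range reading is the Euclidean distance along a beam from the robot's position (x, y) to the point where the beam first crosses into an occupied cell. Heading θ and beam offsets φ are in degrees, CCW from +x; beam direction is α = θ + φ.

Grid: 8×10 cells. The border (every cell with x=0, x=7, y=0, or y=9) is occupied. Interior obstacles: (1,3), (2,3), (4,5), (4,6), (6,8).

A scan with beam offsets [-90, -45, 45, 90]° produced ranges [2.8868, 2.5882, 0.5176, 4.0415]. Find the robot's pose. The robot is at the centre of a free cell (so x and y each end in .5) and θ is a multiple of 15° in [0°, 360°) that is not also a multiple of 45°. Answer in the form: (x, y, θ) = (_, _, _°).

Candidates: 43 free-cell centres × 16 headings = 688 poses. Raycast each; keep the one whose scan matches to 4 dp.
  (3.5, 7.5, 105°): beam 1 = 2.5882 ≠ 2.8868 ✗
  (3.5, 3.5, 15°): beam 1 = 2.5882 ≠ 2.8868 ✗
  (3.5, 5.5, 300°): beam 2 = 1.9319 ≠ 2.5882 ✗
  (6.5, 5.5, 345°): beam 1 = 4.6587 ≠ 2.8868 ✗
  …
  (4.5, 4.5, 60°): r_1=2.8868, r_2=2.5882, r_3=0.5176, r_4=4.0415 — all match ✓
Only this pose fits every beam.

(x, y, θ) = (4.5, 4.5, 60°)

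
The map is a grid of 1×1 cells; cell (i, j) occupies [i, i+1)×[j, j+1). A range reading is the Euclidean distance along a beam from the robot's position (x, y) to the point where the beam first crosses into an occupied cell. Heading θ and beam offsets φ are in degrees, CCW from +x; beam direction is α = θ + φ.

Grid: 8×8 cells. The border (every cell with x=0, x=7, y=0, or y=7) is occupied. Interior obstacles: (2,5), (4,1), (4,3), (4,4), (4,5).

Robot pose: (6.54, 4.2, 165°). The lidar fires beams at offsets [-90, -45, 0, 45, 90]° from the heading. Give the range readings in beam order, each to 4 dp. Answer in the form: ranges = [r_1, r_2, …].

beam 1: φ=-90°, α=75°
  direction (0.2588, 0.9659); cell (6,4); t to first gridline: x 1.7773, y 0.8282 (then +3.8637 / +1.0353)
    (6,5) via y @ 0.8282
    (7,5) via x @ 1.7773  # hit
  → r_1 = 1.7773
beam 2: φ=-45°, α=120°
  direction (-0.5000, 0.8660); cell (6,4); t to first gridline: x 1.0800, y 0.9238 (then +2.0000 / +1.1547)
    (6,5) via y @ 0.9238
    (5,5) via x @ 1.0800
    (5,6) via y @ 2.0785
    (4,6) via x @ 3.0800
    (4,7) via y @ 3.2332  # hit
  → r_2 = 3.2332
beam 3: φ=0°, α=165°
  direction (-0.9659, 0.2588); cell (6,4); t to first gridline: x 0.5590, y 3.0910 (then +1.0353 / +3.8637)
    (5,4) via x @ 0.5590
    (4,4) via x @ 1.5943  # hit
  → r_3 = 1.5943
beam 4: φ=45°, α=210°
  direction (-0.8660, -0.5000); cell (6,4); t to first gridline: x 0.6235, y 0.4000 (then +1.1547 / +2.0000)
    (6,3) via y @ 0.4000
    (5,3) via x @ 0.6235
    (4,3) via x @ 1.7782  # hit
  → r_4 = 1.7782
beam 5: φ=90°, α=255°
  direction (-0.2588, -0.9659); cell (6,4); t to first gridline: x 2.0864, y 0.2071 (then +3.8637 / +1.0353)
    (6,3) via y @ 0.2071
    (6,2) via y @ 1.2423
    (5,2) via x @ 2.0864
    (5,1) via y @ 2.2776
    (5,0) via y @ 3.3129  # hit
  → r_5 = 3.3129

ranges = [1.7773, 3.2332, 1.5943, 1.7782, 3.3129]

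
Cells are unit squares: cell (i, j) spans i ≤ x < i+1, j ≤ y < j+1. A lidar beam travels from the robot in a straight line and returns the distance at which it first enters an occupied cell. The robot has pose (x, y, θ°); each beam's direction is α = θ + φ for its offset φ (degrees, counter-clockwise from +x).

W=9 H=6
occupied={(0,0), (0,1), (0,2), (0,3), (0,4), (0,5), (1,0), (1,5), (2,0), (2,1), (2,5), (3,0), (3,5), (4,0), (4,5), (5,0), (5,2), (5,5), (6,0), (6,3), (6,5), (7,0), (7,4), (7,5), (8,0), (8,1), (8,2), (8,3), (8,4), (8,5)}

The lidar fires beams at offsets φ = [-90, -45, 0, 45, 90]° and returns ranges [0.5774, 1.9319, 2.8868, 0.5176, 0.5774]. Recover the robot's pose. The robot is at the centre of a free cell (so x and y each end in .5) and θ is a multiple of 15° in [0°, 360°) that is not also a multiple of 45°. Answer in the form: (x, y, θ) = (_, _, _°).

(x, y, θ) = (5.5, 1.5, 30°)

Candidates: 24 free-cell centres × 16 headings = 384 poses. Raycast each; keep the one whose scan matches to 4 dp.
  (1.5, 3.5, 255°): beam 1 = 0.5176 ≠ 0.5774 ✗
  (6.5, 1.5, 240°): beam 1 = 1.0000 ≠ 0.5774 ✗
  (6.5, 4.5, 30°): beam 2 = 0.5176 ≠ 1.9319 ✗
  (4.5, 1.5, 15°): beam 1 = 0.5176 ≠ 0.5774 ✗
  (7.5, 3.5, 330°): beam 1 = 2.8868 ≠ 0.5774 ✗
  …
  (5.5, 1.5, 30°): r_1=0.5774, r_2=1.9319, r_3=2.8868, r_4=0.5176, r_5=0.5774 — all match ✓
Unique over the lattice → pose = (5.5, 1.5, 30°).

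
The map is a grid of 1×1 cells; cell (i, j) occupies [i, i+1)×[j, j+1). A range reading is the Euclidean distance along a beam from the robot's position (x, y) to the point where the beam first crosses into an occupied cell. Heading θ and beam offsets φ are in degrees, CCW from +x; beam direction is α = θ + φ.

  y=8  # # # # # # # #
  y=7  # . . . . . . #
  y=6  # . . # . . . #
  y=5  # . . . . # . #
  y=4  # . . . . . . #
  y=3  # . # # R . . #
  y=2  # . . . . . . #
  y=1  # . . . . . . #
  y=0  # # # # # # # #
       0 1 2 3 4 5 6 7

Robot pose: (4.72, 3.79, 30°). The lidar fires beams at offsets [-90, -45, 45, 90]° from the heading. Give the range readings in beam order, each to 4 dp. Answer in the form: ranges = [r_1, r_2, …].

beam 1: φ=-90°, α=300°
  dir = (cos 300°, sin 300°) = (0.5000, -0.8660); from cell (4,3)
  next x-line at t=0.5600, next y-line at t=0.9122; Δt_x=2.0000, Δt_y=1.1547
    x: enter (5,3) at t=0.5600
    y: enter (5,2) at t=0.9122
    y: enter (5,1) at t=2.0669
    x: enter (6,1) at t=2.5600
    y: enter (6,0) at t=3.2216 ← occupied
  → r_1 = 3.2216
beam 2: φ=-45°, α=345°
  dir = (cos 345°, sin 345°) = (0.9659, -0.2588); from cell (4,3)
  next x-line at t=0.2899, next y-line at t=3.0523; Δt_x=1.0353, Δt_y=3.8637
    x: enter (5,3) at t=0.2899
    x: enter (6,3) at t=1.3252
    x: enter (7,3) at t=2.3604 ← occupied
  → r_2 = 2.3604
beam 3: φ=45°, α=75°
  dir = (cos 75°, sin 75°) = (0.2588, 0.9659); from cell (4,3)
  next x-line at t=1.0818, next y-line at t=0.2174; Δt_x=3.8637, Δt_y=1.0353
    y: enter (4,4) at t=0.2174
    x: enter (5,4) at t=1.0818
    y: enter (5,5) at t=1.2527 ← occupied
  → r_3 = 1.2527
beam 4: φ=90°, α=120°
  dir = (cos 120°, sin 120°) = (-0.5000, 0.8660); from cell (4,3)
  next x-line at t=1.4400, next y-line at t=0.2425; Δt_x=2.0000, Δt_y=1.1547
    y: enter (4,4) at t=0.2425
    y: enter (4,5) at t=1.3972
    x: enter (3,5) at t=1.4400
    y: enter (3,6) at t=2.5519 ← occupied
  → r_4 = 2.5519

ranges = [3.2216, 2.3604, 1.2527, 2.5519]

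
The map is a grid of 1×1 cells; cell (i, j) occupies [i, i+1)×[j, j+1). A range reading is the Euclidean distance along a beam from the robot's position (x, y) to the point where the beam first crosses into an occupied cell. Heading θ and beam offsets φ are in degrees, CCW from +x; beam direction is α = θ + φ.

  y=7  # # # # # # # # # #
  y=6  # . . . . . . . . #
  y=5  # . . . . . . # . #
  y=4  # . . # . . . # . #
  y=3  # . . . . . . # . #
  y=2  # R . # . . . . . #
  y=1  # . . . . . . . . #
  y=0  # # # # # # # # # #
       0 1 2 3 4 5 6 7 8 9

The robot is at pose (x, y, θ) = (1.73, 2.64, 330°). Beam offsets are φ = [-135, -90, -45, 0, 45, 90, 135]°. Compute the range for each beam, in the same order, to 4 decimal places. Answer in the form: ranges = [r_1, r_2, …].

beam 1: φ=-135°, α=195°
  cosα=-0.9659 sinα=-0.2588 | (1,2) | tMaxX 0.7558 tMaxY 2.4728 | tΔX 1.0353 tΔY 3.8637
    t=0.7558 [x] (0,2) — stop
  → r_1 = 0.7558
beam 2: φ=-90°, α=240°
  cosα=-0.5000 sinα=-0.8660 | (1,2) | tMaxX 1.4600 tMaxY 0.7390 | tΔX 2.0000 tΔY 1.1547
    t=0.7390 [y] (1,1)
    t=1.4600 [x] (0,1) — stop
  → r_2 = 1.4600
beam 3: φ=-45°, α=285°
  cosα=0.2588 sinα=-0.9659 | (1,2) | tMaxX 1.0432 tMaxY 0.6626 | tΔX 3.8637 tΔY 1.0353
    t=0.6626 [y] (1,1)
    t=1.0432 [x] (2,1)
    t=1.6979 [y] (2,0) — stop
  → r_3 = 1.6979
beam 4: φ=0°, α=330°
  cosα=0.8660 sinα=-0.5000 | (1,2) | tMaxX 0.3118 tMaxY 1.2800 | tΔX 1.1547 tΔY 2.0000
    t=0.3118 [x] (2,2)
    t=1.2800 [y] (2,1)
    t=1.4665 [x] (3,1)
    t=2.6212 [x] (4,1)
    t=3.2800 [y] (4,0) — stop
  → r_4 = 3.2800
beam 5: φ=45°, α=15°
  cosα=0.9659 sinα=0.2588 | (1,2) | tMaxX 0.2795 tMaxY 1.3909 | tΔX 1.0353 tΔY 3.8637
    t=0.2795 [x] (2,2)
    t=1.3148 [x] (3,2) — stop
  → r_5 = 1.3148
beam 6: φ=90°, α=60°
  cosα=0.5000 sinα=0.8660 | (1,2) | tMaxX 0.5400 tMaxY 0.4157 | tΔX 2.0000 tΔY 1.1547
    t=0.4157 [y] (1,3)
    t=0.5400 [x] (2,3)
    t=1.5704 [y] (2,4)
    t=2.5400 [x] (3,4) — stop
  → r_6 = 2.5400
beam 7: φ=135°, α=105°
  cosα=-0.2588 sinα=0.9659 | (1,2) | tMaxX 2.8205 tMaxY 0.3727 | tΔX 3.8637 tΔY 1.0353
    t=0.3727 [y] (1,3)
    t=1.4080 [y] (1,4)
    t=2.4433 [y] (1,5)
    t=2.8205 [x] (0,5) — stop
  → r_7 = 2.8205

ranges = [0.7558, 1.4600, 1.6979, 3.2800, 1.3148, 2.5400, 2.8205]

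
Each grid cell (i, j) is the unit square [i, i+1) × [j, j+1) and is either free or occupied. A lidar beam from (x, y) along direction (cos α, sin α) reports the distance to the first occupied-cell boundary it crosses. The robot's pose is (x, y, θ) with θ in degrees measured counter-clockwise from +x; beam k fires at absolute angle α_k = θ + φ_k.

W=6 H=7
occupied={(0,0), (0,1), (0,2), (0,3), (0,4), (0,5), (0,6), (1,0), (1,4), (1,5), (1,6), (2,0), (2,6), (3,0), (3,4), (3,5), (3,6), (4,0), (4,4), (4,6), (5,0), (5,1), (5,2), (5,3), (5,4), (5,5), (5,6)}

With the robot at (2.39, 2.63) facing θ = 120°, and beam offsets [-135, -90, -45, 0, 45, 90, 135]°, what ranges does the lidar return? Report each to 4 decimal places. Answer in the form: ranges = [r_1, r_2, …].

beam 1: φ=-135°, α=345°
  direction (0.9659, -0.2588); cell (2,2); t to first gridline: x 0.6315, y 2.4341 (then +1.0353 / +3.8637)
    (3,2) via x @ 0.6315
    (4,2) via x @ 1.6668
    (4,1) via y @ 2.4341
    (5,1) via x @ 2.7021  # hit
  → r_1 = 2.7021
beam 2: φ=-90°, α=30°
  direction (0.8660, 0.5000); cell (2,2); t to first gridline: x 0.7044, y 0.7400 (then +1.1547 / +2.0000)
    (3,2) via x @ 0.7044
    (3,3) via y @ 0.7400
    (4,3) via x @ 1.8591
    (4,4) via y @ 2.7400  # hit
  → r_2 = 2.7400
beam 3: φ=-45°, α=75°
  direction (0.2588, 0.9659); cell (2,2); t to first gridline: x 2.3569, y 0.3831 (then +3.8637 / +1.0353)
    (2,3) via y @ 0.3831
    (2,4) via y @ 1.4183
    (3,4) via x @ 2.3569  # hit
  → r_3 = 2.3569
beam 4: φ=0°, α=120°
  direction (-0.5000, 0.8660); cell (2,2); t to first gridline: x 0.7800, y 0.4272 (then +2.0000 / +1.1547)
    (2,3) via y @ 0.4272
    (1,3) via x @ 0.7800
    (1,4) via y @ 1.5819  # hit
  → r_4 = 1.5819
beam 5: φ=45°, α=165°
  direction (-0.9659, 0.2588); cell (2,2); t to first gridline: x 0.4038, y 1.4296 (then +1.0353 / +3.8637)
    (1,2) via x @ 0.4038
    (1,3) via y @ 1.4296
    (0,3) via x @ 1.4390  # hit
  → r_5 = 1.4390
beam 6: φ=90°, α=210°
  direction (-0.8660, -0.5000); cell (2,2); t to first gridline: x 0.4503, y 1.2600 (then +1.1547 / +2.0000)
    (1,2) via x @ 0.4503
    (1,1) via y @ 1.2600
    (0,1) via x @ 1.6050  # hit
  → r_6 = 1.6050
beam 7: φ=135°, α=255°
  direction (-0.2588, -0.9659); cell (2,2); t to first gridline: x 1.5068, y 0.6522 (then +3.8637 / +1.0353)
    (2,1) via y @ 0.6522
    (1,1) via x @ 1.5068
    (1,0) via y @ 1.6875  # hit
  → r_7 = 1.6875

ranges = [2.7021, 2.7400, 2.3569, 1.5819, 1.4390, 1.6050, 1.6875]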